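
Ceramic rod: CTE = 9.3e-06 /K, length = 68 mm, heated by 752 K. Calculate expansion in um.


dL = 9.3e-06 * 68 * 752 * 1000 = 475.565 um

475.565


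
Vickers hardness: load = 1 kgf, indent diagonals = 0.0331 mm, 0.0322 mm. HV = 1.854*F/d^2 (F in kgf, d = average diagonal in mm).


d_avg = (0.0331+0.0322)/2 = 0.03265 mm
HV = 1.854*1/0.03265^2 = 1739

1739


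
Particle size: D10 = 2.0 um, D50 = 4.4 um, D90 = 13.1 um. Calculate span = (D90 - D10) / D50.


Span = (13.1 - 2.0) / 4.4 = 11.1 / 4.4 = 2.523

2.523


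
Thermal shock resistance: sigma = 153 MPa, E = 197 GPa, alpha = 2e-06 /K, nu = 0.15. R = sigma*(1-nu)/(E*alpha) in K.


R = 153*(1-0.15)/(197*1000*2e-06) = 330 K

330


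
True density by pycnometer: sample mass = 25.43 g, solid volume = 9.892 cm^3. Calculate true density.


TD = 25.43 / 9.892 = 2.571 g/cm^3

2.571


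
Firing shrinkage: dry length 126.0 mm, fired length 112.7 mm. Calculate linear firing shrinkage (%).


FS = (126.0 - 112.7) / 126.0 * 100 = 10.56%

10.56


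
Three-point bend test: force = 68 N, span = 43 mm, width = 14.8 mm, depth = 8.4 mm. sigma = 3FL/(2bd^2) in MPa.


sigma = 3*68*43/(2*14.8*8.4^2) = 4.2 MPa

4.2


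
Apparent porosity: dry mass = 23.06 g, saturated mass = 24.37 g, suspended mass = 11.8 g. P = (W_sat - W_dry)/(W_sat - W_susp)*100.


P = (24.37 - 23.06) / (24.37 - 11.8) * 100 = 1.31 / 12.57 * 100 = 10.4%

10.4


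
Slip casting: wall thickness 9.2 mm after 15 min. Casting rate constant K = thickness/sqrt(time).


K = 9.2 / sqrt(15) = 9.2 / 3.873 = 2.375 mm/min^0.5

2.375


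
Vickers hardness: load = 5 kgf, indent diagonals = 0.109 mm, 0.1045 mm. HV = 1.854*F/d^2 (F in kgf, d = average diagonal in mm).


d_avg = (0.109+0.1045)/2 = 0.10675 mm
HV = 1.854*5/0.10675^2 = 813

813


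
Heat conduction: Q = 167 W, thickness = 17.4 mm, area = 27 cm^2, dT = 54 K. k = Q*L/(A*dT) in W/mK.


k = 167*17.4/1000/(27/10000*54) = 19.93 W/mK

19.93


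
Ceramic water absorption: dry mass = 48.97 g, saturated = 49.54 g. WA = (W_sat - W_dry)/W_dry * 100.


WA = (49.54 - 48.97) / 48.97 * 100 = 1.16%

1.16


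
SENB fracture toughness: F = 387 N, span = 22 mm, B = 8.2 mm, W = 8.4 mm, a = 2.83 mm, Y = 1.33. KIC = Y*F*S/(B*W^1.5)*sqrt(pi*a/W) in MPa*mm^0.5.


KIC = 1.33*387*22/(8.2*8.4^1.5)*sqrt(pi*2.83/8.4) = 58.36

58.36


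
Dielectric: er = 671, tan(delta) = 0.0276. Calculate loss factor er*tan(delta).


Loss = 671 * 0.0276 = 18.52

18.52


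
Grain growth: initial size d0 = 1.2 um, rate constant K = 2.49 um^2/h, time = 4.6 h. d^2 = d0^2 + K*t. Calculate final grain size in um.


d^2 = 1.2^2 + 2.49*4.6 = 12.894
d = sqrt(12.894) = 3.59 um

3.59


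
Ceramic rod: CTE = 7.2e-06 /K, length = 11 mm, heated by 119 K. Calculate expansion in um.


dL = 7.2e-06 * 11 * 119 * 1000 = 9.425 um

9.425


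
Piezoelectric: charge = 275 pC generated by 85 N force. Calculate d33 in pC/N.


d33 = 275 / 85 = 3.2 pC/N

3.2


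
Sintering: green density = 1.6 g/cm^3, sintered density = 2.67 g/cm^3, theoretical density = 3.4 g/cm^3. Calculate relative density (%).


Relative = 2.67 / 3.4 * 100 = 78.5%

78.5


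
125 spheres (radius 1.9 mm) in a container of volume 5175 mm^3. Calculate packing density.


V_sphere = 4/3*pi*1.9^3 = 28.7309 mm^3
Total V = 125*28.7309 = 3591.3625 mm^3
PD = 3591.3625 / 5175 = 0.694

0.694


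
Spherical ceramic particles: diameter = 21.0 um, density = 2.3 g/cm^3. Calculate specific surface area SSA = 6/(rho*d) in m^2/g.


SSA = 6 / (2.3 * 21.0) = 0.124 m^2/g

0.124


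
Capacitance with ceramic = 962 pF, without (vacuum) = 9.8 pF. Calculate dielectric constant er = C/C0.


er = 962 / 9.8 = 98.16

98.16


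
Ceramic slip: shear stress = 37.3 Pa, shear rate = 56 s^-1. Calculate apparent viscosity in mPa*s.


eta = tau/gamma * 1000 = 37.3/56 * 1000 = 666.1 mPa*s

666.1


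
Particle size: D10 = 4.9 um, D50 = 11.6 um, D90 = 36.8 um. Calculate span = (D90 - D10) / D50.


Span = (36.8 - 4.9) / 11.6 = 31.9 / 11.6 = 2.75

2.75


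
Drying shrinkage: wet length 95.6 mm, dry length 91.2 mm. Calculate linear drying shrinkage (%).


DS = (95.6 - 91.2) / 95.6 * 100 = 4.6%

4.6


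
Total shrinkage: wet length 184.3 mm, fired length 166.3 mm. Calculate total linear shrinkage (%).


TS = (184.3 - 166.3) / 184.3 * 100 = 9.77%

9.77


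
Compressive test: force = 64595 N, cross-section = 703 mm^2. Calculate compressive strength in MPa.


CS = 64595 / 703 = 91.9 MPa

91.9


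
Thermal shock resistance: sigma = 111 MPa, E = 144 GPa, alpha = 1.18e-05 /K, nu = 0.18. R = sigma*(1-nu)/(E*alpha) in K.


R = 111*(1-0.18)/(144*1000*1.18e-05) = 54 K

54


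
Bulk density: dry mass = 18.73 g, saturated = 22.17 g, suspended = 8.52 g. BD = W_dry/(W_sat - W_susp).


BD = 18.73 / (22.17 - 8.52) = 18.73 / 13.65 = 1.372 g/cm^3

1.372


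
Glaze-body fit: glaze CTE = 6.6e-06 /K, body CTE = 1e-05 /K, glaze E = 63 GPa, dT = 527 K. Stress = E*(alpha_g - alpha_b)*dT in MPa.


Stress = 63*1000*(6.6e-06 - 1e-05)*527 = -112.9 MPa

-112.9


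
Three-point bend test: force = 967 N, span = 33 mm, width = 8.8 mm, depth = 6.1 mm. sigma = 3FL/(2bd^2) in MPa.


sigma = 3*967*33/(2*8.8*6.1^2) = 146.2 MPa

146.2


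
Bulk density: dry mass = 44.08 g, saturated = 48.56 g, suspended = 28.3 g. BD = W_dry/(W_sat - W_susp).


BD = 44.08 / (48.56 - 28.3) = 44.08 / 20.26 = 2.176 g/cm^3

2.176


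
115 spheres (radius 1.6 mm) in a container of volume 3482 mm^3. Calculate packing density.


V_sphere = 4/3*pi*1.6^3 = 17.1573 mm^3
Total V = 115*17.1573 = 1973.0895 mm^3
PD = 1973.0895 / 3482 = 0.567

0.567


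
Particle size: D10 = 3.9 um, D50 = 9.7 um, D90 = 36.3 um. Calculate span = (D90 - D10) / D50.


Span = (36.3 - 3.9) / 9.7 = 32.4 / 9.7 = 3.34

3.34


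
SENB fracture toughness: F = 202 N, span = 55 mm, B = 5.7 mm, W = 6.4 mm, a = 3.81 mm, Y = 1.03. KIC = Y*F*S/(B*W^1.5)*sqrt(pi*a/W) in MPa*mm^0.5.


KIC = 1.03*202*55/(5.7*6.4^1.5)*sqrt(pi*3.81/6.4) = 169.57

169.57


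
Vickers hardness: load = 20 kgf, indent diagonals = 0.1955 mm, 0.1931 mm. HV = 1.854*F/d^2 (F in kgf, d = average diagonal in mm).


d_avg = (0.1955+0.1931)/2 = 0.1943 mm
HV = 1.854*20/0.1943^2 = 982

982


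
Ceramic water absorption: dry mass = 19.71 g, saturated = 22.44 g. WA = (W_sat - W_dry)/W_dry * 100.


WA = (22.44 - 19.71) / 19.71 * 100 = 13.85%

13.85


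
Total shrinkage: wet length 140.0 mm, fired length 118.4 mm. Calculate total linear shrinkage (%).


TS = (140.0 - 118.4) / 140.0 * 100 = 15.43%

15.43


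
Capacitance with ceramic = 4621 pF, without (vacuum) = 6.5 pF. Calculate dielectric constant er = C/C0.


er = 4621 / 6.5 = 710.92

710.92


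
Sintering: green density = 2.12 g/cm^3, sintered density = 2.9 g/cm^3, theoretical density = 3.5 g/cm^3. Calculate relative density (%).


Relative = 2.9 / 3.5 * 100 = 82.9%

82.9


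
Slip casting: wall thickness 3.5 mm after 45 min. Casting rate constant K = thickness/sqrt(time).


K = 3.5 / sqrt(45) = 3.5 / 6.7082 = 0.522 mm/min^0.5

0.522


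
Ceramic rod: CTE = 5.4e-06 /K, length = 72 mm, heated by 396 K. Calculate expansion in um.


dL = 5.4e-06 * 72 * 396 * 1000 = 153.965 um

153.965


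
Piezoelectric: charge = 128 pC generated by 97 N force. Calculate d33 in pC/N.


d33 = 128 / 97 = 1.3 pC/N

1.3


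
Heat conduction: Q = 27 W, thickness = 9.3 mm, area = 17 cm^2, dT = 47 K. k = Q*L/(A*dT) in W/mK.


k = 27*9.3/1000/(17/10000*47) = 3.14 W/mK

3.14


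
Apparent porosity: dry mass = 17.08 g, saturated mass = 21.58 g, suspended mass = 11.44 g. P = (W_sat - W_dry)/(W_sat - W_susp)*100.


P = (21.58 - 17.08) / (21.58 - 11.44) * 100 = 4.5 / 10.14 * 100 = 44.4%

44.4


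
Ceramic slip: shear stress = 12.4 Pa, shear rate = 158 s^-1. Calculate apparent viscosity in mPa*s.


eta = tau/gamma * 1000 = 12.4/158 * 1000 = 78.5 mPa*s

78.5


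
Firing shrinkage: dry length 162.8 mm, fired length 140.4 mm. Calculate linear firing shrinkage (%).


FS = (162.8 - 140.4) / 162.8 * 100 = 13.76%

13.76


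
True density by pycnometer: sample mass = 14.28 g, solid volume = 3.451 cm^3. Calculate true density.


TD = 14.28 / 3.451 = 4.138 g/cm^3

4.138


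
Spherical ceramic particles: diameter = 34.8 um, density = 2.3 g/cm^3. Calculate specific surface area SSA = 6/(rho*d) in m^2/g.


SSA = 6 / (2.3 * 34.8) = 0.075 m^2/g

0.075


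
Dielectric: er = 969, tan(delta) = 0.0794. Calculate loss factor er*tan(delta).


Loss = 969 * 0.0794 = 76.939

76.939


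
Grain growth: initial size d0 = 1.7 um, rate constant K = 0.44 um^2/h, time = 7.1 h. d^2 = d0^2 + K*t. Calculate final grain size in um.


d^2 = 1.7^2 + 0.44*7.1 = 6.014
d = sqrt(6.014) = 2.45 um

2.45


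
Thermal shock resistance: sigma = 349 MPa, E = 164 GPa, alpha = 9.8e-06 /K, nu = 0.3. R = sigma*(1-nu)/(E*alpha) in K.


R = 349*(1-0.3)/(164*1000*9.8e-06) = 152 K

152


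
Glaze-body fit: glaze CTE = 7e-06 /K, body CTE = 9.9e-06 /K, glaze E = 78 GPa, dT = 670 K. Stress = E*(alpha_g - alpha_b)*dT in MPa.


Stress = 78*1000*(7e-06 - 9.9e-06)*670 = -151.6 MPa

-151.6


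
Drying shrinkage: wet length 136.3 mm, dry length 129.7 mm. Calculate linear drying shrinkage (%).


DS = (136.3 - 129.7) / 136.3 * 100 = 4.84%

4.84


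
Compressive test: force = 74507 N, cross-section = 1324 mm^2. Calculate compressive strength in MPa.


CS = 74507 / 1324 = 56.3 MPa

56.3


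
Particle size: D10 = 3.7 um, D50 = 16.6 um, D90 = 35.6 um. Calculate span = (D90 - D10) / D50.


Span = (35.6 - 3.7) / 16.6 = 31.9 / 16.6 = 1.922

1.922


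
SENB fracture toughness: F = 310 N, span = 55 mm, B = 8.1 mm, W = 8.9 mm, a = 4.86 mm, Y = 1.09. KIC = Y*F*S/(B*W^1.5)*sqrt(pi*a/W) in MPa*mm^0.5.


KIC = 1.09*310*55/(8.1*8.9^1.5)*sqrt(pi*4.86/8.9) = 113.18

113.18


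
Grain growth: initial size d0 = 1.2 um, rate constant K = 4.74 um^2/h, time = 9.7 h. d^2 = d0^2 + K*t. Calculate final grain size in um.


d^2 = 1.2^2 + 4.74*9.7 = 47.418
d = sqrt(47.418) = 6.89 um

6.89


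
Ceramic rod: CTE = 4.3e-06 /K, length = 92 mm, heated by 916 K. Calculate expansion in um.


dL = 4.3e-06 * 92 * 916 * 1000 = 362.37 um

362.37


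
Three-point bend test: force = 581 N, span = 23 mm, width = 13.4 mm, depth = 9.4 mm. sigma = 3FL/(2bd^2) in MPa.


sigma = 3*581*23/(2*13.4*9.4^2) = 16.9 MPa

16.9


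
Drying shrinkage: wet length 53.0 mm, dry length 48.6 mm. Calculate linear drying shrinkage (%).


DS = (53.0 - 48.6) / 53.0 * 100 = 8.3%

8.3


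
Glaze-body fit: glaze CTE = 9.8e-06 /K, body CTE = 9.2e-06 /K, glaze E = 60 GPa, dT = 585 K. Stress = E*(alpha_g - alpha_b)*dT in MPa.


Stress = 60*1000*(9.8e-06 - 9.2e-06)*585 = 21.1 MPa

21.1


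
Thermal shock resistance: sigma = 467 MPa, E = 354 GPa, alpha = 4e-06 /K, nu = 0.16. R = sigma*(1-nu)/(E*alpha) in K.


R = 467*(1-0.16)/(354*1000*4e-06) = 277 K

277


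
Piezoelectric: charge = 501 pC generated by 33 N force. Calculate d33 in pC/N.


d33 = 501 / 33 = 15.2 pC/N

15.2


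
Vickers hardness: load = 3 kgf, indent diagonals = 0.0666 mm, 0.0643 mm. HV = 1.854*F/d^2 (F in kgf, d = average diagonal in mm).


d_avg = (0.0666+0.0643)/2 = 0.06545 mm
HV = 1.854*3/0.06545^2 = 1298

1298


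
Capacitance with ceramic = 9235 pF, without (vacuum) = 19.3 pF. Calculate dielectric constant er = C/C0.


er = 9235 / 19.3 = 478.5

478.5


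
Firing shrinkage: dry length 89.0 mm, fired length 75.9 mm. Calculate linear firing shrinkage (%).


FS = (89.0 - 75.9) / 89.0 * 100 = 14.72%

14.72


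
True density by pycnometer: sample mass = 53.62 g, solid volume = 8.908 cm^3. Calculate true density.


TD = 53.62 / 8.908 = 6.019 g/cm^3

6.019


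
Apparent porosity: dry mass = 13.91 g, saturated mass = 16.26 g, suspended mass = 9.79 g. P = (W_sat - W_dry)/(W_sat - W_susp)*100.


P = (16.26 - 13.91) / (16.26 - 9.79) * 100 = 2.35 / 6.47 * 100 = 36.3%

36.3


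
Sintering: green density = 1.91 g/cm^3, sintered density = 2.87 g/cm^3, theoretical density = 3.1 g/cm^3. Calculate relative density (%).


Relative = 2.87 / 3.1 * 100 = 92.6%

92.6


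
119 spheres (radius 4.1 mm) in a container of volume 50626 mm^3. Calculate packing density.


V_sphere = 4/3*pi*4.1^3 = 288.6956 mm^3
Total V = 119*288.6956 = 34354.7764 mm^3
PD = 34354.7764 / 50626 = 0.679

0.679


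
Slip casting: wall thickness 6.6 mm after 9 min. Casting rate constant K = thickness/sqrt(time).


K = 6.6 / sqrt(9) = 6.6 / 3.0 = 2.2 mm/min^0.5

2.2


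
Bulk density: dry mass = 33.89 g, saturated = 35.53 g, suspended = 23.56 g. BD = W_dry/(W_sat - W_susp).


BD = 33.89 / (35.53 - 23.56) = 33.89 / 11.97 = 2.831 g/cm^3

2.831


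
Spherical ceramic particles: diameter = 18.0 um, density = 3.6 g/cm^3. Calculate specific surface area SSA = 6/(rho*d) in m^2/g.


SSA = 6 / (3.6 * 18.0) = 0.093 m^2/g

0.093


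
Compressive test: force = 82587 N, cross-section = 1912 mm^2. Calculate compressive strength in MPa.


CS = 82587 / 1912 = 43.2 MPa

43.2


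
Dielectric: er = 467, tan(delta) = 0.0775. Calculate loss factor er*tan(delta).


Loss = 467 * 0.0775 = 36.193

36.193


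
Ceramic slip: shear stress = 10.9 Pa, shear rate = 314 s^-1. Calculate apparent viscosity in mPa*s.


eta = tau/gamma * 1000 = 10.9/314 * 1000 = 34.7 mPa*s

34.7


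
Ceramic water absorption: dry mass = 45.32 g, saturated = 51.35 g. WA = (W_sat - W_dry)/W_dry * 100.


WA = (51.35 - 45.32) / 45.32 * 100 = 13.31%

13.31


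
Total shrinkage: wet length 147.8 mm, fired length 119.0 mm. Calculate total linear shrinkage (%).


TS = (147.8 - 119.0) / 147.8 * 100 = 19.49%

19.49


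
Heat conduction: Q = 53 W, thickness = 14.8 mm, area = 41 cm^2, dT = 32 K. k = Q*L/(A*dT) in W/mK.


k = 53*14.8/1000/(41/10000*32) = 5.98 W/mK

5.98


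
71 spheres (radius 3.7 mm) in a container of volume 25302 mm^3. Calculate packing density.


V_sphere = 4/3*pi*3.7^3 = 212.1748 mm^3
Total V = 71*212.1748 = 15064.4108 mm^3
PD = 15064.4108 / 25302 = 0.595

0.595


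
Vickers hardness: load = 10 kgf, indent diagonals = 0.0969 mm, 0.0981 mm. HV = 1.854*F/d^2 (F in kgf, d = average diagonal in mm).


d_avg = (0.0969+0.0981)/2 = 0.0975 mm
HV = 1.854*10/0.0975^2 = 1950

1950


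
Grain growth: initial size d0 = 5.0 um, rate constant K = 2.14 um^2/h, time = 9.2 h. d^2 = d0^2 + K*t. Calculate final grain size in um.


d^2 = 5.0^2 + 2.14*9.2 = 44.688
d = sqrt(44.688) = 6.68 um

6.68


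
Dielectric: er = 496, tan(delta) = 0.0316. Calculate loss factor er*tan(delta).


Loss = 496 * 0.0316 = 15.674

15.674


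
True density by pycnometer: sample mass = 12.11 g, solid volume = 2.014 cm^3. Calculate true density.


TD = 12.11 / 2.014 = 6.013 g/cm^3

6.013


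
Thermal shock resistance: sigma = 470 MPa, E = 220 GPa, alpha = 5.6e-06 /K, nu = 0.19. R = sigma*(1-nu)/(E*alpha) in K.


R = 470*(1-0.19)/(220*1000*5.6e-06) = 309 K

309


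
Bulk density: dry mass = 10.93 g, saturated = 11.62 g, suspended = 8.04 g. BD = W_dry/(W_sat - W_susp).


BD = 10.93 / (11.62 - 8.04) = 10.93 / 3.58 = 3.053 g/cm^3

3.053


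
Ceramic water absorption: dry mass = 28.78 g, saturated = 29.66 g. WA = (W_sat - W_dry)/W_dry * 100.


WA = (29.66 - 28.78) / 28.78 * 100 = 3.06%

3.06


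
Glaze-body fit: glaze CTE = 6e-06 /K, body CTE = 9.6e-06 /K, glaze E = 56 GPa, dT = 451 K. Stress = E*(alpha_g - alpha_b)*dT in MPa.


Stress = 56*1000*(6e-06 - 9.6e-06)*451 = -90.9 MPa

-90.9


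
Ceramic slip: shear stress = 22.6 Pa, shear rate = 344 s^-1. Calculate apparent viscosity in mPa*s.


eta = tau/gamma * 1000 = 22.6/344 * 1000 = 65.7 mPa*s

65.7


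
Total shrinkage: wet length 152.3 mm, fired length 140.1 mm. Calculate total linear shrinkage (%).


TS = (152.3 - 140.1) / 152.3 * 100 = 8.01%

8.01


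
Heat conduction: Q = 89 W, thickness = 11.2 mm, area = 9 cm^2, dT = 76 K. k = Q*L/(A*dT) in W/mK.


k = 89*11.2/1000/(9/10000*76) = 14.57 W/mK

14.57


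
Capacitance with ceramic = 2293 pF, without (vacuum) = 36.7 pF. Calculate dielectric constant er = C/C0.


er = 2293 / 36.7 = 62.48

62.48


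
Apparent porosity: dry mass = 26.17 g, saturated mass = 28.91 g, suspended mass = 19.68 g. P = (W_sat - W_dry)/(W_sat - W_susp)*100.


P = (28.91 - 26.17) / (28.91 - 19.68) * 100 = 2.74 / 9.23 * 100 = 29.7%

29.7


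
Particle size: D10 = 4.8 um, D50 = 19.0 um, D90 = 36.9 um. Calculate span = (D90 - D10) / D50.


Span = (36.9 - 4.8) / 19.0 = 32.1 / 19.0 = 1.689

1.689


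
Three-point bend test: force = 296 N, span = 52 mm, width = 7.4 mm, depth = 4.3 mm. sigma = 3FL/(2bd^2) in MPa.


sigma = 3*296*52/(2*7.4*4.3^2) = 168.7 MPa

168.7


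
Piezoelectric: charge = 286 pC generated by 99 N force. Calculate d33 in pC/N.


d33 = 286 / 99 = 2.9 pC/N

2.9


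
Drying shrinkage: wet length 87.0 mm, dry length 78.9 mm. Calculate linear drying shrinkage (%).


DS = (87.0 - 78.9) / 87.0 * 100 = 9.31%

9.31


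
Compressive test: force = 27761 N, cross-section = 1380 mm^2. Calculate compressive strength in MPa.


CS = 27761 / 1380 = 20.1 MPa

20.1


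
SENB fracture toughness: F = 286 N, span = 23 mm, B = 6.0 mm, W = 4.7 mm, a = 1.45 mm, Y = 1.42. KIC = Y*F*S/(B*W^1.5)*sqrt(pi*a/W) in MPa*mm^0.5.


KIC = 1.42*286*23/(6.0*4.7^1.5)*sqrt(pi*1.45/4.7) = 150.42

150.42


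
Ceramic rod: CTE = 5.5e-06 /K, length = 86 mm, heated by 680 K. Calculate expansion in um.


dL = 5.5e-06 * 86 * 680 * 1000 = 321.64 um

321.64


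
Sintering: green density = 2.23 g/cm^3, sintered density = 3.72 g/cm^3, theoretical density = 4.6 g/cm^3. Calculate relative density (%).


Relative = 3.72 / 4.6 * 100 = 80.9%

80.9


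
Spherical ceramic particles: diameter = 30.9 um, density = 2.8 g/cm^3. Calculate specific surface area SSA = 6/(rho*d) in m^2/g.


SSA = 6 / (2.8 * 30.9) = 0.069 m^2/g

0.069


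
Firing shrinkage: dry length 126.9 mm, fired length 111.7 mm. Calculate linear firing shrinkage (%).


FS = (126.9 - 111.7) / 126.9 * 100 = 11.98%

11.98


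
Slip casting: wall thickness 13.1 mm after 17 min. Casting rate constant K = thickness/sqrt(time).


K = 13.1 / sqrt(17) = 13.1 / 4.1231 = 3.177 mm/min^0.5

3.177


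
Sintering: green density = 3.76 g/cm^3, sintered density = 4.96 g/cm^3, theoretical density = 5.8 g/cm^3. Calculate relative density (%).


Relative = 4.96 / 5.8 * 100 = 85.5%

85.5


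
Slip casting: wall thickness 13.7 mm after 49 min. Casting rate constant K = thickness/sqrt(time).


K = 13.7 / sqrt(49) = 13.7 / 7.0 = 1.957 mm/min^0.5

1.957


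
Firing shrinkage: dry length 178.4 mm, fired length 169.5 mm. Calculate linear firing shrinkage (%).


FS = (178.4 - 169.5) / 178.4 * 100 = 4.99%

4.99


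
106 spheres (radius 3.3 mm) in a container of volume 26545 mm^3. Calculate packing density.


V_sphere = 4/3*pi*3.3^3 = 150.5326 mm^3
Total V = 106*150.5326 = 15956.4556 mm^3
PD = 15956.4556 / 26545 = 0.601

0.601


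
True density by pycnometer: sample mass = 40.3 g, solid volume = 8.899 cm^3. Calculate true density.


TD = 40.3 / 8.899 = 4.529 g/cm^3

4.529


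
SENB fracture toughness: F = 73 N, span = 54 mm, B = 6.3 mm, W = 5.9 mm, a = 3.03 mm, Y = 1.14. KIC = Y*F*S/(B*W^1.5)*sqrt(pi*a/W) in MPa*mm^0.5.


KIC = 1.14*73*54/(6.3*5.9^1.5)*sqrt(pi*3.03/5.9) = 63.22

63.22


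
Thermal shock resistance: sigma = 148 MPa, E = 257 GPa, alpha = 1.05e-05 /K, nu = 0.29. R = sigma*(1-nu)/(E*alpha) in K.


R = 148*(1-0.29)/(257*1000*1.05e-05) = 39 K

39


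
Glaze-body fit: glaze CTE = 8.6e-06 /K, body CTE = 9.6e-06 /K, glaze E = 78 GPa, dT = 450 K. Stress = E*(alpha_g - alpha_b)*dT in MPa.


Stress = 78*1000*(8.6e-06 - 9.6e-06)*450 = -35.1 MPa

-35.1


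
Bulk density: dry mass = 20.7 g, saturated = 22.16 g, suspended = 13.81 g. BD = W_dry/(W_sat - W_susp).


BD = 20.7 / (22.16 - 13.81) = 20.7 / 8.35 = 2.479 g/cm^3

2.479


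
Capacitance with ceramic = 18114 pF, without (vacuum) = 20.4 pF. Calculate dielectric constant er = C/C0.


er = 18114 / 20.4 = 887.94

887.94


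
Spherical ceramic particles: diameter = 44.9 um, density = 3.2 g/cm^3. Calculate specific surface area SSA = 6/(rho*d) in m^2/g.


SSA = 6 / (3.2 * 44.9) = 0.042 m^2/g

0.042


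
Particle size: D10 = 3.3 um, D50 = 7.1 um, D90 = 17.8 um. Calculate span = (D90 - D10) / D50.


Span = (17.8 - 3.3) / 7.1 = 14.5 / 7.1 = 2.042

2.042


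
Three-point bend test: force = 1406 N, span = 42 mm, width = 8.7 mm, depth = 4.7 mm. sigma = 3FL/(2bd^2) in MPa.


sigma = 3*1406*42/(2*8.7*4.7^2) = 460.9 MPa

460.9


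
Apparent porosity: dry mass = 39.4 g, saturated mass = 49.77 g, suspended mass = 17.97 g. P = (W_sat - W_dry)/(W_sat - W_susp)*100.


P = (49.77 - 39.4) / (49.77 - 17.97) * 100 = 10.37 / 31.8 * 100 = 32.6%

32.6


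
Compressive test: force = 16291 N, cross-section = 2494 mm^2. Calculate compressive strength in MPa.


CS = 16291 / 2494 = 6.5 MPa

6.5


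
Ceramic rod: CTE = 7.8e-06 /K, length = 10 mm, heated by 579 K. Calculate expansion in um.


dL = 7.8e-06 * 10 * 579 * 1000 = 45.162 um

45.162


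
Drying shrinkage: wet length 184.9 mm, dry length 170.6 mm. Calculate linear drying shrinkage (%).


DS = (184.9 - 170.6) / 184.9 * 100 = 7.73%

7.73


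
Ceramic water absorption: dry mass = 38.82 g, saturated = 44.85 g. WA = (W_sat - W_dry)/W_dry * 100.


WA = (44.85 - 38.82) / 38.82 * 100 = 15.53%

15.53


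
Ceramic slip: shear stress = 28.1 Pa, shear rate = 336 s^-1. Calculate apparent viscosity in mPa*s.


eta = tau/gamma * 1000 = 28.1/336 * 1000 = 83.6 mPa*s

83.6


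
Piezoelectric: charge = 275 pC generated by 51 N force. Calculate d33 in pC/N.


d33 = 275 / 51 = 5.4 pC/N

5.4


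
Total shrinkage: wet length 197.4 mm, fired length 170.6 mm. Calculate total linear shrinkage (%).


TS = (197.4 - 170.6) / 197.4 * 100 = 13.58%

13.58


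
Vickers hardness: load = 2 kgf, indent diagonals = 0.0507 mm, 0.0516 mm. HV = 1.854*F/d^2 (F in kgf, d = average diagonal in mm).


d_avg = (0.0507+0.0516)/2 = 0.05115 mm
HV = 1.854*2/0.05115^2 = 1417

1417


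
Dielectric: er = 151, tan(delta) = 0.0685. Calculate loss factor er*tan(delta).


Loss = 151 * 0.0685 = 10.344

10.344


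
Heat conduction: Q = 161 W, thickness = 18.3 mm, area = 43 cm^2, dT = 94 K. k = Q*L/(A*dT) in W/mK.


k = 161*18.3/1000/(43/10000*94) = 7.29 W/mK

7.29


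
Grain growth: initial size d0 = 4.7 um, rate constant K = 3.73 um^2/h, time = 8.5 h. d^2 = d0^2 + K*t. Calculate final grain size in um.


d^2 = 4.7^2 + 3.73*8.5 = 53.795
d = sqrt(53.795) = 7.33 um

7.33


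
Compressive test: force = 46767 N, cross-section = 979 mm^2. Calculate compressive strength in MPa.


CS = 46767 / 979 = 47.8 MPa

47.8


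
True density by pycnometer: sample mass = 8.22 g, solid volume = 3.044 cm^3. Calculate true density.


TD = 8.22 / 3.044 = 2.7 g/cm^3

2.7


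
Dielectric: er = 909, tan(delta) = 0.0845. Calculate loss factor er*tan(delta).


Loss = 909 * 0.0845 = 76.811

76.811


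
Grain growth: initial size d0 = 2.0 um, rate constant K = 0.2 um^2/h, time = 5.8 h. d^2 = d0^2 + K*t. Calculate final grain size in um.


d^2 = 2.0^2 + 0.2*5.8 = 5.16
d = sqrt(5.16) = 2.27 um

2.27


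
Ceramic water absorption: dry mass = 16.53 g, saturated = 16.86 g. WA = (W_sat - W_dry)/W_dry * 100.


WA = (16.86 - 16.53) / 16.53 * 100 = 2.0%

2.0


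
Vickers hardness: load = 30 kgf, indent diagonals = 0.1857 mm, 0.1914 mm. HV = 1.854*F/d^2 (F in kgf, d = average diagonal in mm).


d_avg = (0.1857+0.1914)/2 = 0.18855 mm
HV = 1.854*30/0.18855^2 = 1565

1565


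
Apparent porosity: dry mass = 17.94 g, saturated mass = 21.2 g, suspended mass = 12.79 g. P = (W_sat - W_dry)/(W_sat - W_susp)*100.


P = (21.2 - 17.94) / (21.2 - 12.79) * 100 = 3.26 / 8.41 * 100 = 38.8%

38.8


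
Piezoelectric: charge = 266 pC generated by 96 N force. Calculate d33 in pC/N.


d33 = 266 / 96 = 2.8 pC/N

2.8


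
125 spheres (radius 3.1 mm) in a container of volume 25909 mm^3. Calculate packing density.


V_sphere = 4/3*pi*3.1^3 = 124.7882 mm^3
Total V = 125*124.7882 = 15598.525 mm^3
PD = 15598.525 / 25909 = 0.602

0.602


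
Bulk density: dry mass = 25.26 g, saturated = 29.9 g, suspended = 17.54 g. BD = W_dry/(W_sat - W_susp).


BD = 25.26 / (29.9 - 17.54) = 25.26 / 12.36 = 2.044 g/cm^3

2.044


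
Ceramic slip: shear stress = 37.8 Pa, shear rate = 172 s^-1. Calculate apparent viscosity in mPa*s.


eta = tau/gamma * 1000 = 37.8/172 * 1000 = 219.8 mPa*s

219.8


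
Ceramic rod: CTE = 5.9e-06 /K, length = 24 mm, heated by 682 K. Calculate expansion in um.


dL = 5.9e-06 * 24 * 682 * 1000 = 96.571 um

96.571


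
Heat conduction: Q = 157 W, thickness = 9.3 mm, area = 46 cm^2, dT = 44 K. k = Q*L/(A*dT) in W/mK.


k = 157*9.3/1000/(46/10000*44) = 7.21 W/mK

7.21


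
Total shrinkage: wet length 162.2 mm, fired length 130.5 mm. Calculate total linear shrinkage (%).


TS = (162.2 - 130.5) / 162.2 * 100 = 19.54%

19.54


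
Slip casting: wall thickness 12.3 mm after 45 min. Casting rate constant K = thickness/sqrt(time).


K = 12.3 / sqrt(45) = 12.3 / 6.7082 = 1.834 mm/min^0.5

1.834


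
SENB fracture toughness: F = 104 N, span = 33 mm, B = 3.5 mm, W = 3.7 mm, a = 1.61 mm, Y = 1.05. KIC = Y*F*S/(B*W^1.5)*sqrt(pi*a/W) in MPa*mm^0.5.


KIC = 1.05*104*33/(3.5*3.7^1.5)*sqrt(pi*1.61/3.7) = 169.14

169.14


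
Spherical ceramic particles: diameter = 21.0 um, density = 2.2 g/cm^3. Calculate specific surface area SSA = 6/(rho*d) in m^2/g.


SSA = 6 / (2.2 * 21.0) = 0.13 m^2/g

0.13


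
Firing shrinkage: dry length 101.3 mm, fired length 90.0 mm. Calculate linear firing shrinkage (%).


FS = (101.3 - 90.0) / 101.3 * 100 = 11.15%

11.15


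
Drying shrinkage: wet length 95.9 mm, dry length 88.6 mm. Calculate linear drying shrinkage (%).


DS = (95.9 - 88.6) / 95.9 * 100 = 7.61%

7.61


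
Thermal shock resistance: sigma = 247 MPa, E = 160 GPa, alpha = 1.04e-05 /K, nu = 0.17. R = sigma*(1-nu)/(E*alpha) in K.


R = 247*(1-0.17)/(160*1000*1.04e-05) = 123 K

123


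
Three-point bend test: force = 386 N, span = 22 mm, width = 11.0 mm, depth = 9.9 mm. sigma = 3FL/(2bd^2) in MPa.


sigma = 3*386*22/(2*11.0*9.9^2) = 11.8 MPa

11.8


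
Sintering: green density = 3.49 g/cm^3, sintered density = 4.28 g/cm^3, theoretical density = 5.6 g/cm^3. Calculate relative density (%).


Relative = 4.28 / 5.6 * 100 = 76.4%

76.4


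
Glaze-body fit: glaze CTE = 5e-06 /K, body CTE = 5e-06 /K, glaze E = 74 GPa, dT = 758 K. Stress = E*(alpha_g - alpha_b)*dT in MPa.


Stress = 74*1000*(5e-06 - 5e-06)*758 = 0.0 MPa

0.0


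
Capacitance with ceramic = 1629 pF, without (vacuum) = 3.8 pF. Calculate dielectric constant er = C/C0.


er = 1629 / 3.8 = 428.68

428.68


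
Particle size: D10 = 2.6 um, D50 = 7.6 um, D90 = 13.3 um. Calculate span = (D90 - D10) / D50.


Span = (13.3 - 2.6) / 7.6 = 10.7 / 7.6 = 1.408

1.408


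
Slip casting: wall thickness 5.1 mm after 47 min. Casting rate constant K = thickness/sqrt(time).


K = 5.1 / sqrt(47) = 5.1 / 6.8557 = 0.744 mm/min^0.5

0.744


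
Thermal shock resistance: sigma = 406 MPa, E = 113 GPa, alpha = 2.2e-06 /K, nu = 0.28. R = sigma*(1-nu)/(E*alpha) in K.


R = 406*(1-0.28)/(113*1000*2.2e-06) = 1176 K

1176


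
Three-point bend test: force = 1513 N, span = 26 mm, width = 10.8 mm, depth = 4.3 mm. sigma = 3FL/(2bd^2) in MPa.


sigma = 3*1513*26/(2*10.8*4.3^2) = 295.5 MPa

295.5


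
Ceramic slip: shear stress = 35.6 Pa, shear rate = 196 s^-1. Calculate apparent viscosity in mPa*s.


eta = tau/gamma * 1000 = 35.6/196 * 1000 = 181.6 mPa*s

181.6


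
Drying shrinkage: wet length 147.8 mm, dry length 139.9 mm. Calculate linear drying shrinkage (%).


DS = (147.8 - 139.9) / 147.8 * 100 = 5.35%

5.35


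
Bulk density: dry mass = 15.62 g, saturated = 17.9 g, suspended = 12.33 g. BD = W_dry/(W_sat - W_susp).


BD = 15.62 / (17.9 - 12.33) = 15.62 / 5.57 = 2.804 g/cm^3

2.804


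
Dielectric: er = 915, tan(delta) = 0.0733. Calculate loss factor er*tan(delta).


Loss = 915 * 0.0733 = 67.07

67.07


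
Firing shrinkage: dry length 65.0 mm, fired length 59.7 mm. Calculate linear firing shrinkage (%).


FS = (65.0 - 59.7) / 65.0 * 100 = 8.15%

8.15


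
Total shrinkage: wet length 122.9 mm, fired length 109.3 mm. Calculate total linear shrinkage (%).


TS = (122.9 - 109.3) / 122.9 * 100 = 11.07%

11.07


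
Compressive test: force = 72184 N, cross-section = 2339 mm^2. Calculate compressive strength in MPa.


CS = 72184 / 2339 = 30.9 MPa

30.9


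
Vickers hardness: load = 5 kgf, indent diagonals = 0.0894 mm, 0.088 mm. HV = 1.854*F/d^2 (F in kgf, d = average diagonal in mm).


d_avg = (0.0894+0.088)/2 = 0.0887 mm
HV = 1.854*5/0.0887^2 = 1178

1178


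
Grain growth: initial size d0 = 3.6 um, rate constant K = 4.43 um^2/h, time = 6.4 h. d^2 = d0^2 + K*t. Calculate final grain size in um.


d^2 = 3.6^2 + 4.43*6.4 = 41.312
d = sqrt(41.312) = 6.43 um

6.43


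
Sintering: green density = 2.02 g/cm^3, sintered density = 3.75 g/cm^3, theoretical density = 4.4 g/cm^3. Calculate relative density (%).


Relative = 3.75 / 4.4 * 100 = 85.2%

85.2


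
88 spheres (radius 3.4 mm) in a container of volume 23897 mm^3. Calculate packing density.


V_sphere = 4/3*pi*3.4^3 = 164.6362 mm^3
Total V = 88*164.6362 = 14487.9856 mm^3
PD = 14487.9856 / 23897 = 0.606

0.606


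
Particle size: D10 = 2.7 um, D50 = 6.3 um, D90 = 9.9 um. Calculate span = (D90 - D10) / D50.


Span = (9.9 - 2.7) / 6.3 = 7.2 / 6.3 = 1.143

1.143


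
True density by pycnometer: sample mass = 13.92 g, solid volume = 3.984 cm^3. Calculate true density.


TD = 13.92 / 3.984 = 3.494 g/cm^3

3.494


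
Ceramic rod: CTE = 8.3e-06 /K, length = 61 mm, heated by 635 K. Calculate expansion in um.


dL = 8.3e-06 * 61 * 635 * 1000 = 321.501 um

321.501


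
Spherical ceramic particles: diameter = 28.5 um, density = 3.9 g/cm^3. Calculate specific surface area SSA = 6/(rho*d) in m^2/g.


SSA = 6 / (3.9 * 28.5) = 0.054 m^2/g

0.054


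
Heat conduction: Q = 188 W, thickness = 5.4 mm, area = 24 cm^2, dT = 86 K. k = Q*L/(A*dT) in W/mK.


k = 188*5.4/1000/(24/10000*86) = 4.92 W/mK

4.92


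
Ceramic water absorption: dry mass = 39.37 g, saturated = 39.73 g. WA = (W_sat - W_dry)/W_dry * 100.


WA = (39.73 - 39.37) / 39.37 * 100 = 0.91%

0.91


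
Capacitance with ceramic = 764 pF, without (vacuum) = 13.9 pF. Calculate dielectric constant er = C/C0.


er = 764 / 13.9 = 54.96

54.96


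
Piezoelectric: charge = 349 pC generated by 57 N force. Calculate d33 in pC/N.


d33 = 349 / 57 = 6.1 pC/N

6.1


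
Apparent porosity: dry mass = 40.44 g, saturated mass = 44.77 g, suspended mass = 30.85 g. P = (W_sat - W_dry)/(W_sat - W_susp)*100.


P = (44.77 - 40.44) / (44.77 - 30.85) * 100 = 4.33 / 13.92 * 100 = 31.1%

31.1


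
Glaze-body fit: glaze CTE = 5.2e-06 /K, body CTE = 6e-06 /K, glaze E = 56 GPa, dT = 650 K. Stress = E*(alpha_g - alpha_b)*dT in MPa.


Stress = 56*1000*(5.2e-06 - 6e-06)*650 = -29.1 MPa

-29.1


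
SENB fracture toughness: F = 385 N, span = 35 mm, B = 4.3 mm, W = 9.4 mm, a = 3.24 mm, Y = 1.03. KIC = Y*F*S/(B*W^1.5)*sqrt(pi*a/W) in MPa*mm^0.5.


KIC = 1.03*385*35/(4.3*9.4^1.5)*sqrt(pi*3.24/9.4) = 116.54

116.54


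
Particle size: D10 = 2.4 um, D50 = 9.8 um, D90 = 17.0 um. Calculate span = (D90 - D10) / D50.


Span = (17.0 - 2.4) / 9.8 = 14.6 / 9.8 = 1.49

1.49


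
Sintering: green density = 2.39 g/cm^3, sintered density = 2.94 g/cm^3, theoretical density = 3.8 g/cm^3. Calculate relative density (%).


Relative = 2.94 / 3.8 * 100 = 77.4%

77.4


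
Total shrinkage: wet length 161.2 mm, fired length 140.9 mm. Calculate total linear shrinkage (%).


TS = (161.2 - 140.9) / 161.2 * 100 = 12.59%

12.59


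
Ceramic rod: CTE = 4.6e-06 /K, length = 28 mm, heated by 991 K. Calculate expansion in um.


dL = 4.6e-06 * 28 * 991 * 1000 = 127.641 um

127.641


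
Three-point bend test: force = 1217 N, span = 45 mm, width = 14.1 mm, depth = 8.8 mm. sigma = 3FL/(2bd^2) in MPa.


sigma = 3*1217*45/(2*14.1*8.8^2) = 75.2 MPa

75.2


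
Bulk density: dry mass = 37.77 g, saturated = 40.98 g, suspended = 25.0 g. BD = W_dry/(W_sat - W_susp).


BD = 37.77 / (40.98 - 25.0) = 37.77 / 15.98 = 2.364 g/cm^3

2.364


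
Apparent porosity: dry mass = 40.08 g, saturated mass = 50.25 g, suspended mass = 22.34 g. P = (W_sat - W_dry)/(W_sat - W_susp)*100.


P = (50.25 - 40.08) / (50.25 - 22.34) * 100 = 10.17 / 27.91 * 100 = 36.4%

36.4


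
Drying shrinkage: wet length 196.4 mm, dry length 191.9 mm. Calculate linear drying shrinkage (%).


DS = (196.4 - 191.9) / 196.4 * 100 = 2.29%

2.29


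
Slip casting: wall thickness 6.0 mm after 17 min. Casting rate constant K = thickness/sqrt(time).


K = 6.0 / sqrt(17) = 6.0 / 4.1231 = 1.455 mm/min^0.5

1.455


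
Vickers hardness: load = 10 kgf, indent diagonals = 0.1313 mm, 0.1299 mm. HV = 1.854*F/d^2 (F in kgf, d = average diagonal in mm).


d_avg = (0.1313+0.1299)/2 = 0.1306 mm
HV = 1.854*10/0.1306^2 = 1087

1087


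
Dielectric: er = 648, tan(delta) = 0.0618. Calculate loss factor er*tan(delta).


Loss = 648 * 0.0618 = 40.046

40.046


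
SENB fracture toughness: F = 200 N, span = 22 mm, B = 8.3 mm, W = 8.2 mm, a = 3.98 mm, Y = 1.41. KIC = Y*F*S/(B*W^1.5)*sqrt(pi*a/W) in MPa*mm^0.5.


KIC = 1.41*200*22/(8.3*8.2^1.5)*sqrt(pi*3.98/8.2) = 39.31

39.31


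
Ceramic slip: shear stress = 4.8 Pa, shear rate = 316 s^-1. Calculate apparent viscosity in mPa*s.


eta = tau/gamma * 1000 = 4.8/316 * 1000 = 15.2 mPa*s

15.2


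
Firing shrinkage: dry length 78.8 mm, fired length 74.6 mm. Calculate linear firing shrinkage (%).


FS = (78.8 - 74.6) / 78.8 * 100 = 5.33%

5.33


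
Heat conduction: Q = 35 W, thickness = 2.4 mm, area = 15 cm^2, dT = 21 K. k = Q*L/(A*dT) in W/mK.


k = 35*2.4/1000/(15/10000*21) = 2.67 W/mK

2.67


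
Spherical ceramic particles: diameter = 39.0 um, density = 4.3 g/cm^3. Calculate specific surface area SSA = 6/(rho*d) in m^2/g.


SSA = 6 / (4.3 * 39.0) = 0.036 m^2/g

0.036


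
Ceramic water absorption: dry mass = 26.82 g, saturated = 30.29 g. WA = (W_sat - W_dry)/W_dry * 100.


WA = (30.29 - 26.82) / 26.82 * 100 = 12.94%

12.94


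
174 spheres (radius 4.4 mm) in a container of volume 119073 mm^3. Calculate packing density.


V_sphere = 4/3*pi*4.4^3 = 356.8179 mm^3
Total V = 174*356.8179 = 62086.3146 mm^3
PD = 62086.3146 / 119073 = 0.521

0.521


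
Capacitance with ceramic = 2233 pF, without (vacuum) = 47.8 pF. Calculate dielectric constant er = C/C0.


er = 2233 / 47.8 = 46.72

46.72


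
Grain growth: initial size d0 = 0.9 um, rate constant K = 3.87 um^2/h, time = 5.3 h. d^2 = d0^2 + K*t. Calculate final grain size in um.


d^2 = 0.9^2 + 3.87*5.3 = 21.321
d = sqrt(21.321) = 4.62 um

4.62


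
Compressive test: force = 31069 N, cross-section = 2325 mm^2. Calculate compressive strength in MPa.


CS = 31069 / 2325 = 13.4 MPa

13.4


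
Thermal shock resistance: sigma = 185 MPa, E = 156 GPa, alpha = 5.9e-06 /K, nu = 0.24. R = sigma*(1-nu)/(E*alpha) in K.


R = 185*(1-0.24)/(156*1000*5.9e-06) = 153 K

153


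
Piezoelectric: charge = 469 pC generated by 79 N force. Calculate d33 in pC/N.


d33 = 469 / 79 = 5.9 pC/N

5.9


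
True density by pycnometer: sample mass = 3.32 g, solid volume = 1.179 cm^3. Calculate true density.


TD = 3.32 / 1.179 = 2.816 g/cm^3

2.816


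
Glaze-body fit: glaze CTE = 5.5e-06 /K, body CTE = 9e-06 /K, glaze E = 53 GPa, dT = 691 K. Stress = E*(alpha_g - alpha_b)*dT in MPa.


Stress = 53*1000*(5.5e-06 - 9e-06)*691 = -128.2 MPa

-128.2


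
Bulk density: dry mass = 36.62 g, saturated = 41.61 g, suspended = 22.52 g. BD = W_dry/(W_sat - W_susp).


BD = 36.62 / (41.61 - 22.52) = 36.62 / 19.09 = 1.918 g/cm^3

1.918


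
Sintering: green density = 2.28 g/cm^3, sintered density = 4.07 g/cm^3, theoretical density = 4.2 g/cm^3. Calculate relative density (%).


Relative = 4.07 / 4.2 * 100 = 96.9%

96.9


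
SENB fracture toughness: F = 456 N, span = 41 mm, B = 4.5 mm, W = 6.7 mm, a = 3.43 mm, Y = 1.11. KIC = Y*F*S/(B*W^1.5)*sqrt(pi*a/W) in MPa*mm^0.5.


KIC = 1.11*456*41/(4.5*6.7^1.5)*sqrt(pi*3.43/6.7) = 337.23

337.23


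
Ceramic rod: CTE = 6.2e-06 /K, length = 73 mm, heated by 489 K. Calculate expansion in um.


dL = 6.2e-06 * 73 * 489 * 1000 = 221.321 um

221.321


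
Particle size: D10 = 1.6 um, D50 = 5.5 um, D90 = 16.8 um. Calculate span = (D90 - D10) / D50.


Span = (16.8 - 1.6) / 5.5 = 15.2 / 5.5 = 2.764

2.764


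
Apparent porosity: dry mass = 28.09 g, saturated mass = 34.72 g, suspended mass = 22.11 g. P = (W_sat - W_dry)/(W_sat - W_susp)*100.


P = (34.72 - 28.09) / (34.72 - 22.11) * 100 = 6.63 / 12.61 * 100 = 52.6%

52.6


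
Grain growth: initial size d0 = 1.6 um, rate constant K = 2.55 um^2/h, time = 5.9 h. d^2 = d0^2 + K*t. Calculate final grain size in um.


d^2 = 1.6^2 + 2.55*5.9 = 17.605
d = sqrt(17.605) = 4.2 um

4.2


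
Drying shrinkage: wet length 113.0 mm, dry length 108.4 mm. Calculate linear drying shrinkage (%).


DS = (113.0 - 108.4) / 113.0 * 100 = 4.07%

4.07


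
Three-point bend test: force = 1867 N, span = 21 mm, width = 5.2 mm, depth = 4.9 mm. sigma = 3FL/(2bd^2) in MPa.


sigma = 3*1867*21/(2*5.2*4.9^2) = 471.0 MPa

471.0


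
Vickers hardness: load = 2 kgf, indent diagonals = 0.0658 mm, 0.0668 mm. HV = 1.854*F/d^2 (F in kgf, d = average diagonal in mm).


d_avg = (0.0658+0.0668)/2 = 0.0663 mm
HV = 1.854*2/0.0663^2 = 844

844


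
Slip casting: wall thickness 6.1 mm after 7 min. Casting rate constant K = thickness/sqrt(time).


K = 6.1 / sqrt(7) = 6.1 / 2.6458 = 2.306 mm/min^0.5

2.306


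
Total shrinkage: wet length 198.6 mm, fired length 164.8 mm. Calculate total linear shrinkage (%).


TS = (198.6 - 164.8) / 198.6 * 100 = 17.02%

17.02


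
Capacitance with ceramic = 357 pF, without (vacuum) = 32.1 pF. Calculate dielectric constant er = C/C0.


er = 357 / 32.1 = 11.12

11.12


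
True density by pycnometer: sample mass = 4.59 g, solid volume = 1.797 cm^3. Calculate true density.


TD = 4.59 / 1.797 = 2.554 g/cm^3

2.554


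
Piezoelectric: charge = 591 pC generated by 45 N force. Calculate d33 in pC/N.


d33 = 591 / 45 = 13.1 pC/N

13.1


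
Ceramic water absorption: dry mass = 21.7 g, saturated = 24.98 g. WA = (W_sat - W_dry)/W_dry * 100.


WA = (24.98 - 21.7) / 21.7 * 100 = 15.12%

15.12


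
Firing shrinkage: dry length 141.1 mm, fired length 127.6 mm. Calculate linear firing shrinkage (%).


FS = (141.1 - 127.6) / 141.1 * 100 = 9.57%

9.57


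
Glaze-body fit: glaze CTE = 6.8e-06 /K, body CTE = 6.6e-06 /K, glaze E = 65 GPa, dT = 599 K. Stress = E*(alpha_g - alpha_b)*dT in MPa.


Stress = 65*1000*(6.8e-06 - 6.6e-06)*599 = 7.8 MPa

7.8


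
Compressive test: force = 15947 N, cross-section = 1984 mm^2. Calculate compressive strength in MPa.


CS = 15947 / 1984 = 8.0 MPa

8.0


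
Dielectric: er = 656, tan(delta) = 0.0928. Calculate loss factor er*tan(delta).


Loss = 656 * 0.0928 = 60.877

60.877


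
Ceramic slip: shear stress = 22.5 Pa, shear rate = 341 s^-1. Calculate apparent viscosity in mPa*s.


eta = tau/gamma * 1000 = 22.5/341 * 1000 = 66.0 mPa*s

66.0
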